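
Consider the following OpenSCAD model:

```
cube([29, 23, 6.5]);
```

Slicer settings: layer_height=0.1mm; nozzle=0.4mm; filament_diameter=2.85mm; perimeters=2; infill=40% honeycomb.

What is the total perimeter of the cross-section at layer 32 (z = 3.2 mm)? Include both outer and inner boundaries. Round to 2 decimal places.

At z = 3.2 mm: the 29×23 cube contributes its full rectangle (perimeter 104.00 mm). Overall, the cross-section is a single solid region. Total boundary length (outer) = 104.00 mm.

104.00 mm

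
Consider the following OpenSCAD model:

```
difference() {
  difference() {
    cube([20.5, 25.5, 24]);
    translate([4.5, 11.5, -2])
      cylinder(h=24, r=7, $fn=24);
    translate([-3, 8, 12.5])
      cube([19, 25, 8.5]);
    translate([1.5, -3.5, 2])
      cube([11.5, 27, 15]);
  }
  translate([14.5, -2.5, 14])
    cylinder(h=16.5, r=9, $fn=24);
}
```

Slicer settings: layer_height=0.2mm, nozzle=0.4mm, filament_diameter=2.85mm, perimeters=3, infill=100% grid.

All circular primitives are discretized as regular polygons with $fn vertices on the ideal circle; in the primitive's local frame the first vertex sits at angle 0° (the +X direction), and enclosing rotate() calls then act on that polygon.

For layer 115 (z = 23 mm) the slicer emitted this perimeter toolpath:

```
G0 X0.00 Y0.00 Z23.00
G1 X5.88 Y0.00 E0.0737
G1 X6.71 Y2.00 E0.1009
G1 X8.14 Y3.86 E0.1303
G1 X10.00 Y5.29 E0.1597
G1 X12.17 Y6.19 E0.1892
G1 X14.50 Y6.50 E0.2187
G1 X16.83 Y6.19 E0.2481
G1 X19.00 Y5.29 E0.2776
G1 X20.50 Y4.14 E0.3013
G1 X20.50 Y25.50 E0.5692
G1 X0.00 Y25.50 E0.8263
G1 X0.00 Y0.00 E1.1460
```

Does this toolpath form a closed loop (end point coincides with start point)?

yes

Start point (G0): (0.00, 0.00). End point (last G1): the path returns to the start — closed.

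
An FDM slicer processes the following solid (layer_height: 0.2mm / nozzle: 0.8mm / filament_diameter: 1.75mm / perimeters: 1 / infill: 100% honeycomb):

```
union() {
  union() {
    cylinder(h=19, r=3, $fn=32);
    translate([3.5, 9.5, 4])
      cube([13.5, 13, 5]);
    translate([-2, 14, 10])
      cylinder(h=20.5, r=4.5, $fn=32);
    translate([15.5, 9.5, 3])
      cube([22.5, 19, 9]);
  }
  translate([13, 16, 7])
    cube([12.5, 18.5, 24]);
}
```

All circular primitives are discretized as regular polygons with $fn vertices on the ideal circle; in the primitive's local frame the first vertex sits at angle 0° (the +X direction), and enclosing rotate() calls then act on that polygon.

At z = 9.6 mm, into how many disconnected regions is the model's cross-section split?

At z = 9.6 mm: the cylinder: section is a regular 32-gon, circumradius r=3; the cube at (3.5, 9.5) is not intersected at this z (z outside [4, 9]); the cylinder at (-2, 14) is not intersected at this z (z outside [10, 30.5]); the cube at (15.5, 9.5) (footprint 22.5×19) is included at this height; Combining (union): the 2 present regions are separate (no shared area or edge), so areas and boundary lengths simply add and each stays a separate island — 2 connected regions; the 12.5×18.5 cube at (13, 16) contributes its full rectangle; Merging all regions: the regions partially overlap (shared area 125.00 mm²), so overlapping operands fuse into one piece — 2 connected regions. The result has 2 disconnected regions.

2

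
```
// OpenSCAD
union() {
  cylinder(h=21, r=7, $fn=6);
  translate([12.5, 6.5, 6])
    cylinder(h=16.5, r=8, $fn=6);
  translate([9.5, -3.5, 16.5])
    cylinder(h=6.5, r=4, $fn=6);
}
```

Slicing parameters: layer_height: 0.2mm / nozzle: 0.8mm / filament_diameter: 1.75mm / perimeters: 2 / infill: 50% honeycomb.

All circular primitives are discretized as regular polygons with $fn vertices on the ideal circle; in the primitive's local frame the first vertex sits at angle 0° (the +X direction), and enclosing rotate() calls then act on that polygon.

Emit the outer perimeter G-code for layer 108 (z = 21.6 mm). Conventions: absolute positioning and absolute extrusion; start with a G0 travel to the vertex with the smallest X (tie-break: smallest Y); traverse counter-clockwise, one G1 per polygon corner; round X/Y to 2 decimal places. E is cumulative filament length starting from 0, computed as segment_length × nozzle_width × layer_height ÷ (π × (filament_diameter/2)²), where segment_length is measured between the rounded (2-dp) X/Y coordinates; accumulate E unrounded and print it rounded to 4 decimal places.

G0 X4.50 Y6.50 Z21.60
G1 X8.27 Y-0.04 E0.5021
G1 X7.50 Y-0.04 E0.5534
G1 X5.50 Y-3.50 E0.8192
G1 X7.50 Y-6.96 E1.0851
G1 X11.50 Y-6.96 E1.3511
G1 X13.50 Y-3.50 E1.6170
G1 X11.73 Y-0.43 E1.8527
G1 X16.50 Y-0.43 E2.1700
G1 X20.50 Y6.50 E2.7023
G1 X16.50 Y13.43 E3.2345
G1 X8.50 Y13.43 E3.7667
G1 X4.50 Y6.50 E4.2990

At z = 21.6 mm: the cylinder does not reach this height (z outside [0, 21]); the cylinder at (12.5, 6.5): section is a regular 6-gon, circumradius r=8; the r=4 cylinder at (9.5, -3.5) contributes a regular 6-gon of circumradius 4; Combining (union): the regions partially overlap (shared area 1.27 mm²), so overlapping operands fuse into one piece — 1 connected region. The outline is a single polygon with 12 vertices. Extrusion per mm of travel: 0.8 × 0.2 / (π × 0.875²) = 0.066520. Accumulating E over each segment gives final E = 4.2990.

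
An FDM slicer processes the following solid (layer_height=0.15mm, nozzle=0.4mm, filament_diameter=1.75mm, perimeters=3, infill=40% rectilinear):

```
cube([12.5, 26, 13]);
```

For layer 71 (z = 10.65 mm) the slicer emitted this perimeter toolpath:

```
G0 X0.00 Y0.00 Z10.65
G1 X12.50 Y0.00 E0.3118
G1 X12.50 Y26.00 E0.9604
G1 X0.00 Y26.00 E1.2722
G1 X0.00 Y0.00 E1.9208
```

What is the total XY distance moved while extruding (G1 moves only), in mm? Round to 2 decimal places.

Sum the Euclidean lengths of each G1 segment: total = 77.00 mm.

77.00 mm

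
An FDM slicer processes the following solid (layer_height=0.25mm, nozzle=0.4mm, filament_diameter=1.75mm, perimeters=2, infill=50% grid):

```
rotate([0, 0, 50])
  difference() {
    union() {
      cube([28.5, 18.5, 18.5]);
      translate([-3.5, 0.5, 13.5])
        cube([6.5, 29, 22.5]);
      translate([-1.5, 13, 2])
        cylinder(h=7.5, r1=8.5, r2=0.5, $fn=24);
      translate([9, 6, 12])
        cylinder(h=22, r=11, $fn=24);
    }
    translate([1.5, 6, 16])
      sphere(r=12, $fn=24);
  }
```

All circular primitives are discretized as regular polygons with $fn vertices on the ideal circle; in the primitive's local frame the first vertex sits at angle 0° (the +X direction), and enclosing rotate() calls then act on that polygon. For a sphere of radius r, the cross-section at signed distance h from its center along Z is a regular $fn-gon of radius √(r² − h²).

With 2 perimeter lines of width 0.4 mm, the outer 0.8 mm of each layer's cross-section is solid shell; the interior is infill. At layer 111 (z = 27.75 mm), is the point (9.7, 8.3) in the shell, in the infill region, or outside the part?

infill

At z = 27.75 mm: the cube does not reach this height (z outside [0, 18.5]); the 6.5×29 cube at (-3.5, 0.5) contributes its full rectangle; the cone at (-1.5, 13) is not intersected at this z (z outside [2, 9.5]); the r=11 cylinder at (9, 6) contributes a regular 24-gon of circumradius 11; Merging all regions: the regions partially overlap (shared area 56.28 mm²), so overlapping operands fuse into one piece — 1 connected region; the sphere at (1.5, 6): section is a regular 24-gon, circumradius = √(r²−h²) = √(12²−11.75²) = 2.437; Subtracting the remaining from the first: starting from the result so far, the r=12 sphere at (1.5, 6) lies wholly inside it (removes its full 18.44 mm² and its 15.27 mm outline becomes a hole wall) — 1 connected region with 1 hole; (whole slice rotated 50° about Z — lengths, areas and connectivity unchanged). Overall, the cross-section is one region with 1 hole. Undo the 50° rotation: the query point maps to (12.593, -2.095) in the un-rotated model frame. The nearest boundary edge runs (14.50, -3.53)→(11.85, -4.63); distance from the point to it = 2.05 mm. The point is inside the cross-section and 2.05 mm from the nearest boundary — more than the 0.8 mm shell width (2 × 0.4), so it's in the infill interior.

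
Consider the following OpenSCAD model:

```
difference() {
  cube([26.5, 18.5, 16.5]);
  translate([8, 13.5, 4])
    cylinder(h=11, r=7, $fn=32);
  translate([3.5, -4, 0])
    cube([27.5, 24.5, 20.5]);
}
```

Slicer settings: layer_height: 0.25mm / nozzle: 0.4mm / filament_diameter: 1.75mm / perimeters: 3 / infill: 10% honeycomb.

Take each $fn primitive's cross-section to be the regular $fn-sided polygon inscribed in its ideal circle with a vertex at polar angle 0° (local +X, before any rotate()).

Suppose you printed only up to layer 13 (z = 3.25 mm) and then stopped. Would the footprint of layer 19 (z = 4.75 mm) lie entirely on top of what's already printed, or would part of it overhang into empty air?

Compare the two slices. At z = 3.25: the 26.5×18.5 cube contributes its full rectangle (area 490.25 mm²); the cylinder at (8, 13.5) does not reach this height (z outside [4, 15]); the cube at (3.5, -4) (footprint 27.5×24.5) is included at this height (area 673.75 mm²); After the difference (first − rest): starting from the 26.5×18.5 cube (490.25 mm²), the 27.5×24.5 cube at (3.5, -4) partially overlaps it — only the 425.50 mm² overlap (of its 673.75 mm²) is removed, clipping the outline — area = 64.75 mm². At z = 4.75: the cube (footprint 26.5×18.5) is included at this height (area 490.25 mm²); the cylinder at (8, 13.5): section is a regular 32-gon, circumradius r=7 (area = (32/2)·7.000²·sin(360°/32) = 152.95 mm²); the cube at (3.5, -4) (footprint 27.5×24.5) is included at this height (area 673.75 mm²); Subtracting the remaining from the first: starting from the 26.5×18.5 cube (490.25 mm²), the r=7 cylinder at (8, 13.5) partially overlaps it — only the 139.71 mm² overlap (of its 152.95 mm²) is removed, clipping the outline; the 27.5×24.5 cube at (3.5, -4) partially overlaps it — only the 304.09 mm² overlap (of its 673.75 mm²) is removed, clipping the outline — area = 46.46 mm². Checking containment: the cross-section at z = 4.75 is a subset of the cross-section at z = 3.25.

entirely on top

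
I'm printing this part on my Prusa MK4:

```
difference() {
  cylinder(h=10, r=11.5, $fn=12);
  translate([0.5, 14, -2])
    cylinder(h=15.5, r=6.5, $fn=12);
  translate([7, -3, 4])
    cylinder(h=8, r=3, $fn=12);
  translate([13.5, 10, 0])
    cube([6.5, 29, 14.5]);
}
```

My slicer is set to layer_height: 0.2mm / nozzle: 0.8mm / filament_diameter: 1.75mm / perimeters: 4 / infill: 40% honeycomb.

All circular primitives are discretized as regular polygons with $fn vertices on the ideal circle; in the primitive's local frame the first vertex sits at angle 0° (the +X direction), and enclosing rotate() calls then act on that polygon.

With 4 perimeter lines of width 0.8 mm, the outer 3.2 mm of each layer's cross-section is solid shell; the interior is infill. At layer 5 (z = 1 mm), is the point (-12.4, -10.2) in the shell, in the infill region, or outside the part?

At z = 1 mm: the r=11.5 cylinder gives a regular 12-gon of circumradius 11.5 (constant along its height); the r=6.5 cylinder at (0.5, 14) gives a regular 12-gon of circumradius 6.5 (constant along its height); the cylinder at (7, -3) is not intersected at this z (z outside [4, 12]); the cube at (13.5, 10) is present — its section is the full 6.5×29 rectangle; Subtracting the remaining from the first: starting from the r=11.5 cylinder, the r=6.5 cylinder at (0.5, 14) partially overlaps it — only the 24.31 mm² overlap (of its 126.75 mm²) is removed, clipping the outline; the 6.5×29 cube at (13.5, 10) misses the remaining region (no effect) — 1 connected region. Overall, the cross-section is a single solid region. The nearest boundary edge runs (-5.75, -9.96)→(-9.96, -5.75); distance from the point to it = 4.87 mm. The point is not inside any of the regions above, so it lies outside the cross-section (4.87 mm from the nearest boundary).

outside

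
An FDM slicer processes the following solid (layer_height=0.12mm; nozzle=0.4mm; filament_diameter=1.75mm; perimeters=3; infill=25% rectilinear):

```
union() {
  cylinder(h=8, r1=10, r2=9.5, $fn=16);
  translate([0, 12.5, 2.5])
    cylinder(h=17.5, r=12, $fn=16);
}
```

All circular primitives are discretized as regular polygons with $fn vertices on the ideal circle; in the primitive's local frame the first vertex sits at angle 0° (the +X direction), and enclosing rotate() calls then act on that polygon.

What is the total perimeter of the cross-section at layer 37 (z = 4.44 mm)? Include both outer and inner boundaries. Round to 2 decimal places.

94.83 mm

At z = 4.44 mm: the cone (r1=10→r2=9.5) has section circumradius 9.723 here — a regular 16-gon (perimeter = 2·16·9.723·sin(180°/16) = 60.70 mm); the r=12 cylinder at (0, 12.5) gives a regular 16-gon of circumradius 12 (constant along its height) (perimeter = 2·16·12.000·sin(180°/16) = 74.91 mm); Combining (union): the regions partially overlap (shared area 108.02 mm²), so the edge portions inside another operand are dropped and the merged outline is re-measured after clipping — boundary = 94.83 mm. Overall, the cross-section is a single solid region. Total boundary length (outer) = 94.83 mm.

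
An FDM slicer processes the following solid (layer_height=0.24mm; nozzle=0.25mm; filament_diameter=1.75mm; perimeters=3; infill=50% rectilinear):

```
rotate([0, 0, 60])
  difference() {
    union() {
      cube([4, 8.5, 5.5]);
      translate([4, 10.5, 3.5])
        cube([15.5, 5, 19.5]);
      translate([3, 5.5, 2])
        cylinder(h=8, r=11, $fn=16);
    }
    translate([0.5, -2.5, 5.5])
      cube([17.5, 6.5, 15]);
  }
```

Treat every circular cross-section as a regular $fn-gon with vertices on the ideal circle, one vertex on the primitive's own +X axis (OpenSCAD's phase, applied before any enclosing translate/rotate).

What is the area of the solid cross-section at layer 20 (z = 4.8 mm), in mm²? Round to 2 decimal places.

415.16 mm²

At z = 4.8 mm: the cube (footprint 4×8.5) is included at this height (area 34.00 mm²); the 15.5×5 cube at (4, 10.5) contributes its full rectangle (area 77.50 mm²); the r=11 cylinder at (3, 5.5) contributes a regular 16-gon of circumradius 11 (area = (16/2)·11.000²·sin(360°/16) = 370.44 mm²); Merging all regions: the regions partially overlap — summed areas 481.94 mm² minus the doubly-counted overlap 66.78 mm² gives 415.16 mm² — area = 415.16 mm²; the cube at (0.5, -2.5) does not reach this height (z outside [5.5, 20.5]); After the difference (first − rest): none of the subtracted shapes is present at this height, so the result so far is unchanged — area = 415.16 mm²; (rotated 60° about Z; rotation is an isometry so areas/perimeters/island counts are preserved). Overall, the cross-section is a single solid region. Net area = 415.16 mm².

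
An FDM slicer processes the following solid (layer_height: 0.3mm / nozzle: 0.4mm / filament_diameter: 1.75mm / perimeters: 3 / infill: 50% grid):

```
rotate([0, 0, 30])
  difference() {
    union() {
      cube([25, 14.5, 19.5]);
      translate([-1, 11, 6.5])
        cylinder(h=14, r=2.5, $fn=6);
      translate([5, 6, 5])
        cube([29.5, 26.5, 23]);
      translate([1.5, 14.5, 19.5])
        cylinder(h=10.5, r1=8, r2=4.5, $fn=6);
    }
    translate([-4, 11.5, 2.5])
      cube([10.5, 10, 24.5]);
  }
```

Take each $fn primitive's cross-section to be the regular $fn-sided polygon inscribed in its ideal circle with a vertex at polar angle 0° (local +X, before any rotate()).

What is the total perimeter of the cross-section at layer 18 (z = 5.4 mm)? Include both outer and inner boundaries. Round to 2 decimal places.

At z = 5.4 mm: the cube is present — its section is the full 25×14.5 rectangle (perimeter 79.00 mm); the cylinder at (-1, 11) is absent (z outside [6.5, 20.5]); the cube at (5, 6) is present — its section is the full 29.5×26.5 rectangle (perimeter 112.00 mm); the cone at (1.5, 14.5) does not reach this height (z outside [19.5, 30]); Combining (union): the regions partially overlap (shared area 170.00 mm²), so the edge portions inside another operand are dropped and the merged outline is re-measured after clipping — boundary = 134.00 mm; the cube at (-4, 11.5) (footprint 10.5×10) is included at this height (perimeter 41.00 mm); After the difference (first − rest): starting from the result so far, the 10.5×10 cube at (-4, 11.5) partially overlaps it — only the 30.00 mm² overlap (of its 105.00 mm²) is removed, clipping the outline — boundary = 137.00 mm; (whole slice rotated 30° about Z — lengths, areas and connectivity unchanged). Overall, the cross-section is a single solid region. Total boundary length (outer) = 137.00 mm.

137.00 mm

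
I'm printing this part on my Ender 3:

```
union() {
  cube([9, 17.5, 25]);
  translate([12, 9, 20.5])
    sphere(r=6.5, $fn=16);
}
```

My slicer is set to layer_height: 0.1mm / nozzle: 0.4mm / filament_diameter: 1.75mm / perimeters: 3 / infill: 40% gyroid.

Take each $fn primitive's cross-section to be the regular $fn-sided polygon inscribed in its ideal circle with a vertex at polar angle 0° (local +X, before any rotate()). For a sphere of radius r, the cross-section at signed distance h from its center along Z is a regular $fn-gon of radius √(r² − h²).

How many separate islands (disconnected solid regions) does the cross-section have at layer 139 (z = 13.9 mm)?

1

At z = 13.9 mm: the cube (footprint 9×17.5) is included at this height; the sphere at (12, 9) is not intersected at this z (|z−center|=6.600 > r=6.5); Merging all regions: only the 9×17.5 cube is present, so the union is just that shape — 1 connected region. Overall, the cross-section is a single solid region. Island count = 1.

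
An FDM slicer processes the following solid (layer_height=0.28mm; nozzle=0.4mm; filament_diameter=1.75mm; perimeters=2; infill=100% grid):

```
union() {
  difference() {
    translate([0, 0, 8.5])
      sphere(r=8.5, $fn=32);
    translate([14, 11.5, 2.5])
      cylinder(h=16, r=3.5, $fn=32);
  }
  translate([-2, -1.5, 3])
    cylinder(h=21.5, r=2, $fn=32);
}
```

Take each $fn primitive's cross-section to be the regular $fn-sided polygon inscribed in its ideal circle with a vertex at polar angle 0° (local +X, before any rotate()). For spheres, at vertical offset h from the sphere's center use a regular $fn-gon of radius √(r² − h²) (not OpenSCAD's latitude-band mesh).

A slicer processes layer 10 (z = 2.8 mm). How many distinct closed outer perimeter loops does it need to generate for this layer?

1

At z = 2.8 mm: the r=8.5 sphere contributes a regular 32-gon of circumradius √(8.5²−5.7²) = 6.306; the r=3.5 cylinder at (14, 11.5) contributes a regular 32-gon of circumradius 3.5; Subtracting the remaining from the first: starting from the r=8.5 sphere, the r=3.5 cylinder at (14, 11.5) misses the remaining region (no effect) — 1 connected region; the cylinder at (-2, -1.5) is absent (z outside [3, 24.5]); Combining (union): only the result so far is present, so the union is just that shape — 1 connected region. The result has 1 disconnected region.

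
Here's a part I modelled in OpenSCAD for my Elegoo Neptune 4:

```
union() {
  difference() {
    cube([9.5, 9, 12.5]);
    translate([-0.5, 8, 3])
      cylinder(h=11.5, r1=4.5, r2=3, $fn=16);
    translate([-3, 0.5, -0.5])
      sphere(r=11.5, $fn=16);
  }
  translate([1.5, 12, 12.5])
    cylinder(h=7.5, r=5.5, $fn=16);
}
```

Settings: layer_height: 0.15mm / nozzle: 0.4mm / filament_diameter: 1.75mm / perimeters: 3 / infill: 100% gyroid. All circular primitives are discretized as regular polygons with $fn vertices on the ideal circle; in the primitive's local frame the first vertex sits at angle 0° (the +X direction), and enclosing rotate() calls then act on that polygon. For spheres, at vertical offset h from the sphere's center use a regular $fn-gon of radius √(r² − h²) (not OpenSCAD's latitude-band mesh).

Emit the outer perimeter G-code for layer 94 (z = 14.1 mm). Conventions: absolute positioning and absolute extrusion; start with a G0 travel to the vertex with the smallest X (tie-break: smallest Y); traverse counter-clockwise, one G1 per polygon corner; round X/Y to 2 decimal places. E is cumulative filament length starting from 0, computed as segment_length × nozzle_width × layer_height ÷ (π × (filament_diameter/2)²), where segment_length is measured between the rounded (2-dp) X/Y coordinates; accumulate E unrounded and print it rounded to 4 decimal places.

G0 X-4.00 Y12.00 Z14.10
G1 X-3.58 Y9.90 E0.0534
G1 X-2.39 Y8.11 E0.1070
G1 X-0.60 Y6.92 E0.1607
G1 X1.50 Y6.50 E0.2141
G1 X3.60 Y6.92 E0.2675
G1 X5.39 Y8.11 E0.3211
G1 X6.58 Y9.90 E0.3747
G1 X7.00 Y12.00 E0.4282
G1 X6.58 Y14.10 E0.4816
G1 X5.39 Y15.89 E0.5352
G1 X3.60 Y17.08 E0.5888
G1 X1.50 Y17.50 E0.6422
G1 X-0.60 Y17.08 E0.6957
G1 X-2.39 Y15.89 E0.7493
G1 X-3.58 Y14.10 E0.8029
G1 X-4.00 Y12.00 E0.8563

At z = 14.1 mm: the cube does not reach this height (z outside [0, 12.5]); the cone at (-0.5, 8): at t=0.965 of its height the radius interpolates to r₁+(r₂−r₁)t = 3.052, giving a regular 16-gon of that circumradius; the sphere at (-3, 0.5) does not reach this height (|z−center|=14.600 > r=11.5); Taking the first minus the rest: the first operand is absent here, so nothing remains; the cylinder at (1.5, 12): section is a regular 16-gon, circumradius r=5.5; Combining (union): only the r=5.5 cylinder at (1.5, 12) is present, so the union is just that shape — 1 connected region. The outline is a single polygon with 16 vertices. Extrusion per mm of travel: 0.4 × 0.15 / (π × 0.875²) = 0.024945. Accumulating E over each segment gives final E = 0.8563.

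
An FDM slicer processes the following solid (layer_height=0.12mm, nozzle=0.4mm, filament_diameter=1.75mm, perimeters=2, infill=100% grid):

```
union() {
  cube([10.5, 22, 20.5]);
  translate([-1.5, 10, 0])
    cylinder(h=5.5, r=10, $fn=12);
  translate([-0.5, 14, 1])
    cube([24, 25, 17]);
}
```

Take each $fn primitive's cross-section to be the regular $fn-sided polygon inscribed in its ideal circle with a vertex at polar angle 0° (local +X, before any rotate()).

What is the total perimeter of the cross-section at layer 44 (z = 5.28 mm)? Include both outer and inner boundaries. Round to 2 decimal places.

139.82 mm

At z = 5.28 mm: the cube (footprint 10.5×22) is included at this height (perimeter 65.00 mm); the r=10 cylinder at (-1.5, 10) gives a regular 12-gon of circumradius 10 (constant along its height) (perimeter = 2·12·10.000·sin(180°/12) = 62.12 mm); the cube at (-0.5, 14) is present — its section is the full 24×25 rectangle (perimeter 98.00 mm); Combining (union): the regions partially overlap (shared area 207.44 mm²), so the edge portions inside another operand are dropped and the merged outline is re-measured after clipping — boundary = 139.82 mm. Overall, the cross-section is a single solid region. Total boundary length (outer) = 139.82 mm.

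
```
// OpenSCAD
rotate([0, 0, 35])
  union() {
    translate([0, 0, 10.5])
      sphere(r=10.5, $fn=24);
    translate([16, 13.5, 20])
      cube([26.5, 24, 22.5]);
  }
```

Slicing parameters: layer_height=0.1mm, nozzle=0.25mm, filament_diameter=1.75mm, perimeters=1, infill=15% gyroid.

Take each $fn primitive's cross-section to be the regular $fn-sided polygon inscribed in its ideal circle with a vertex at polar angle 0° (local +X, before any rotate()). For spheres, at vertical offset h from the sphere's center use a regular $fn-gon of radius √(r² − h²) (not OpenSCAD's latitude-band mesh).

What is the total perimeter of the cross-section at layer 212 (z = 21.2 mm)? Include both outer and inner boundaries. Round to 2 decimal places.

At z = 21.2 mm: the sphere does not reach this height (|z−center|=10.700 > r=10.5); the cube at (16, 13.5) (footprint 26.5×24) is included at this height (perimeter 101.00 mm); Merging all regions: only the 26.5×24 cube at (16, 13.5) is present, so the union is just that shape — boundary = 101.00 mm; (rotated 35° about Z; rotation is an isometry so areas/perimeters/island counts are preserved). Overall, the cross-section is a single solid region. Total boundary length (outer) = 101.00 mm.

101.00 mm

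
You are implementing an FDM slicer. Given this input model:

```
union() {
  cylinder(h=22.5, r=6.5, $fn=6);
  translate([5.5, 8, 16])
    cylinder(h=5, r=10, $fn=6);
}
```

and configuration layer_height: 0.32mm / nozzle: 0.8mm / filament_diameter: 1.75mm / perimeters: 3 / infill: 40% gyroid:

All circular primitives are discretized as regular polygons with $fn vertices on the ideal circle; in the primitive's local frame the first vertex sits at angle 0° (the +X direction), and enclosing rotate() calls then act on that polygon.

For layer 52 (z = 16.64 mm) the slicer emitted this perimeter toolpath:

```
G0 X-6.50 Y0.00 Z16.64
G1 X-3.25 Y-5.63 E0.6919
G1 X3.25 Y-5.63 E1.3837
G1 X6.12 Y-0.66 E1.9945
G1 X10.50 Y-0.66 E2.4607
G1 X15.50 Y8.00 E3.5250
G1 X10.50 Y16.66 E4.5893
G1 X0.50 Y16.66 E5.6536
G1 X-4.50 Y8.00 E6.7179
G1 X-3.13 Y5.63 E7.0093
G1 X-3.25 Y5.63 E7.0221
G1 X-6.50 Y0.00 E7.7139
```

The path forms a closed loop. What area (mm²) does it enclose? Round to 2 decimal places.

Apply the shoelace formula to the sequence of (X, Y) vertices; enclosed area = 329.70 mm².

329.70 mm²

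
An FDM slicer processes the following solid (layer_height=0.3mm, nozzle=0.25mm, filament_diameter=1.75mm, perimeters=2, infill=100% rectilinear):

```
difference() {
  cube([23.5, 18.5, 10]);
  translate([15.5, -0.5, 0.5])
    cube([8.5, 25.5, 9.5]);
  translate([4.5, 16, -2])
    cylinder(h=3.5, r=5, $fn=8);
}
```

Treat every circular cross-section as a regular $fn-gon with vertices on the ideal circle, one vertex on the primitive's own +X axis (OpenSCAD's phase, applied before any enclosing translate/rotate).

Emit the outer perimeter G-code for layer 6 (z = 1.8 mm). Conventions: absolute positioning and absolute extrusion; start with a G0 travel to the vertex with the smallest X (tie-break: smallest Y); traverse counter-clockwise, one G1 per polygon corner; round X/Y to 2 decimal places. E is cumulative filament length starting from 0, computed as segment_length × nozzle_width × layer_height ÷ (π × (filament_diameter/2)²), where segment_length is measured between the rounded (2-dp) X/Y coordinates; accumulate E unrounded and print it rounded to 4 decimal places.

G0 X0.00 Y0.00 Z1.80
G1 X15.50 Y0.00 E0.4833
G1 X15.50 Y18.50 E1.0602
G1 X0.00 Y18.50 E1.5435
G1 X0.00 Y0.00 E2.1203

At z = 1.8 mm: the 23.5×18.5 cube contributes its full rectangle; the 8.5×25.5 cube at (15.5, -0.5) contributes its full rectangle; the cylinder at (4.5, 16) is not intersected at this z (z outside [-2, 1.5]); Subtracting the remaining from the first: starting from the 23.5×18.5 cube, the 8.5×25.5 cube at (15.5, -0.5) partially overlaps it — only the 148.00 mm² overlap (of its 216.75 mm²) is removed, clipping the outline — 1 connected region. The outline is a single polygon with 4 vertices. Extrusion per mm of travel: 0.25 × 0.3 / (π × 0.875²) = 0.031181. Accumulating E over each segment gives final E = 2.1203.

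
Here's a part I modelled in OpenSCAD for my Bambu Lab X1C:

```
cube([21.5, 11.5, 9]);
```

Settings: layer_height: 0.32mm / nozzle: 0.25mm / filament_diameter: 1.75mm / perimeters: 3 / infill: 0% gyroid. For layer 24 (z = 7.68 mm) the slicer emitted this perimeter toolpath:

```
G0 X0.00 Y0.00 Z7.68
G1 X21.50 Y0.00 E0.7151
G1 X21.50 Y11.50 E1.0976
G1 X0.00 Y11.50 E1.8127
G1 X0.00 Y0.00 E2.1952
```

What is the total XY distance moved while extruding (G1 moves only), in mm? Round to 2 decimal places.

66.00 mm

Sum the Euclidean lengths of each G1 segment: total = 66.00 mm.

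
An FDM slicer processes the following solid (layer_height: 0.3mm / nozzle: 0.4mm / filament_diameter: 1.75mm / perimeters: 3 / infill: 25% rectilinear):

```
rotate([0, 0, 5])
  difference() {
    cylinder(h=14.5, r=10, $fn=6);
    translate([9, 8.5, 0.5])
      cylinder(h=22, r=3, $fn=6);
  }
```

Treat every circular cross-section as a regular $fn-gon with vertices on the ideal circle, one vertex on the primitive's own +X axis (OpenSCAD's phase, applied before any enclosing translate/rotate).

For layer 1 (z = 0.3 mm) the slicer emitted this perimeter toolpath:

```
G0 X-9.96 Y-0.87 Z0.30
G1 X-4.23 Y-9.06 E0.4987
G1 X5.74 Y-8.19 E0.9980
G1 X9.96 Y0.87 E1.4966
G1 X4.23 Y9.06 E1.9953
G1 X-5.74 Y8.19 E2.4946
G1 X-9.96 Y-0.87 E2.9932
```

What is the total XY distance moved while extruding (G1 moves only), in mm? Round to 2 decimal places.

60.00 mm

Sum the Euclidean lengths of each G1 segment: total = 60.00 mm.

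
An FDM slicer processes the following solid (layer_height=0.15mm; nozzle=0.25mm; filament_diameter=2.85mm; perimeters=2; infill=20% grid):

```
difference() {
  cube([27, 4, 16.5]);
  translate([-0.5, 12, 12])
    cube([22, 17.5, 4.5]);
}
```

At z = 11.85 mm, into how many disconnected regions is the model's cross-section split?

At z = 11.85 mm: the 27×4 cube contributes its full rectangle; the cube at (-0.5, 12) does not reach this height (z outside [12, 16.5]); Subtracting the remaining from the first: none of the subtracted shapes is present at this height, so the 27×4 cube is unchanged — 1 connected region. The result has 1 disconnected region.

1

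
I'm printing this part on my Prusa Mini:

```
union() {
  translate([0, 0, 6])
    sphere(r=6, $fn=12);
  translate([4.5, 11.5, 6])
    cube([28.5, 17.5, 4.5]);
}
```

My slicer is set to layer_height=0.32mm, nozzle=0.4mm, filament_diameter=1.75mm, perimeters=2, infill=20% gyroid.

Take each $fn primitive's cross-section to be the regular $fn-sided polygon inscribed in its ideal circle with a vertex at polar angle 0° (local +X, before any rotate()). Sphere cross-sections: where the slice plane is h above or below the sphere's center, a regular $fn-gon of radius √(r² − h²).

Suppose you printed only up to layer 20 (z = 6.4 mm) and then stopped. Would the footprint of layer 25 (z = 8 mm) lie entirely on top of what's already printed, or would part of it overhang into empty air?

entirely on top

Compare the two slices. At z = 6.4: the r=6 sphere contributes a regular 12-gon of circumradius √(6²−0.4²) = 5.987 (area = (12/2)·5.987²·sin(360°/12) = 107.52 mm²); the cube at (4.5, 11.5) is present — its section is the full 28.5×17.5 rectangle (area 498.75 mm²); Merging all regions: the 2 present regions are separate (no shared area or edge), so areas and boundary lengths simply add and each stays a separate island — area = 606.27 mm². At z = 8: the sphere: section is a regular 12-gon, circumradius = √(r²−h²) = √(6²−2²) = 5.657 (area = (12/2)·5.657²·sin(360°/12) = 96.00 mm²); the cube at (4.5, 11.5) is present — its section is the full 28.5×17.5 rectangle (area 498.75 mm²); Merging all regions: the 2 present regions are separate (no shared area or edge), so areas and boundary lengths simply add and each stays a separate island — area = 594.75 mm². Checking containment: the cross-section at z = 8 is a subset of the cross-section at z = 6.4.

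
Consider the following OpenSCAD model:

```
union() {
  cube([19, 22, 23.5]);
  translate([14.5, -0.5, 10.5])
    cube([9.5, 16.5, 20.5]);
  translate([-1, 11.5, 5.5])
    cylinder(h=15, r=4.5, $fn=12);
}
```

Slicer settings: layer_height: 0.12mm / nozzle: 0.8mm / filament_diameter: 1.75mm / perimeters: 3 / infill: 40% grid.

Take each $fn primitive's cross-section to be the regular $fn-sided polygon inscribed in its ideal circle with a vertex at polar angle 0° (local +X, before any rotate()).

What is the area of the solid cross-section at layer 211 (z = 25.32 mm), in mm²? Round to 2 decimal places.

156.75 mm²

At z = 25.32 mm: the cube does not reach this height (z outside [0, 23.5]); the cube at (14.5, -0.5) is present — its section is the full 9.5×16.5 rectangle (area 156.75 mm²); the cylinder at (-1, 11.5) is absent (z outside [5.5, 20.5]); Merging all regions: only the 9.5×16.5 cube at (14.5, -0.5) is present, so the union is just that shape — area = 156.75 mm². Overall, the cross-section is a single solid region. Net area = 156.75 mm².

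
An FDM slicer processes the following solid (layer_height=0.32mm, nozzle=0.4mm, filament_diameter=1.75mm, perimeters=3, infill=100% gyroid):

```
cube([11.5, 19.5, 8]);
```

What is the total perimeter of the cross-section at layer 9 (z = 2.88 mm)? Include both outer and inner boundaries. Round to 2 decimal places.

62.00 mm

At z = 2.88 mm: the cube is present — its section is the full 11.5×19.5 rectangle (perimeter 62.00 mm). Overall, the cross-section is a single solid region. Total boundary length (outer) = 62.00 mm.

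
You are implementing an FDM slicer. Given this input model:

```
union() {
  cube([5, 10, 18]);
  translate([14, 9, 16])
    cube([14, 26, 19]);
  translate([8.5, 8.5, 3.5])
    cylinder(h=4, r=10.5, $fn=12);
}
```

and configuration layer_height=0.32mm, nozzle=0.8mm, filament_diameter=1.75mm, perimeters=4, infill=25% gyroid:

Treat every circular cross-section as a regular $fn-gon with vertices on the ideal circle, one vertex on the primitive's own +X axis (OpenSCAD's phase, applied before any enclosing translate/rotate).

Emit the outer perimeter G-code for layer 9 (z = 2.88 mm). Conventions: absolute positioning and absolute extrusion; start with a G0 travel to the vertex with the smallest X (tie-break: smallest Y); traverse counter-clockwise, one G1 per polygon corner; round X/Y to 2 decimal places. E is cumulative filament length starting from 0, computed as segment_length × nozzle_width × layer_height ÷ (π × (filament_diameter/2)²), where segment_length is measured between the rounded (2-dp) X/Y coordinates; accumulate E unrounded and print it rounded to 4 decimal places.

G0 X0.00 Y0.00 Z2.88
G1 X5.00 Y0.00 E0.5322
G1 X5.00 Y10.00 E1.5965
G1 X0.00 Y10.00 E2.1286
G1 X0.00 Y0.00 E3.1930

At z = 2.88 mm: the 5×10 cube contributes its full rectangle; the cube at (14, 9) does not reach this height (z outside [16, 35]); the cylinder at (8.5, 8.5) is not intersected at this z (z outside [3.5, 7.5]); Taking the union: only the 5×10 cube is present, so the union is just that shape — 1 connected region. The outline is a single polygon with 4 vertices. Extrusion per mm of travel: 0.8 × 0.32 / (π × 0.875²) = 0.106432. Accumulating E over each segment gives final E = 3.1930.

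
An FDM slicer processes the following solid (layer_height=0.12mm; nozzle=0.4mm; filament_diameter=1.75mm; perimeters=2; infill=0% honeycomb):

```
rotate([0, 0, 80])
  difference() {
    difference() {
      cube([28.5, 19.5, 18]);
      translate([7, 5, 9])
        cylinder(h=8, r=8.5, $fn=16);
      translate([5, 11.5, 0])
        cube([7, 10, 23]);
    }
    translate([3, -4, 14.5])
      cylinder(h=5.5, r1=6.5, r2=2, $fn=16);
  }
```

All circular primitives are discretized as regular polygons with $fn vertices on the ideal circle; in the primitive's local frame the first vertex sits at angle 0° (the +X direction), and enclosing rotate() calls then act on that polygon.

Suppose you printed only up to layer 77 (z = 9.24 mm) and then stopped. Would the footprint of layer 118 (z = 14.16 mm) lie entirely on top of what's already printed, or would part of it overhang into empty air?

entirely on top

Compare the two slices. At z = 9.24: the 28.5×19.5 cube contributes its full rectangle (area 555.75 mm²); the r=8.5 cylinder at (7, 5) gives a regular 16-gon of circumradius 8.5 (constant along its height) (area = (16/2)·8.500²·sin(360°/16) = 221.19 mm²); the cube at (5, 11.5) (footprint 7×10) is included at this height (area 70.00 mm²); After the difference (first − rest): starting from the 28.5×19.5 cube (555.75 mm²), the r=8.5 cylinder at (7, 5) partially overlaps it — only the 180.45 mm² overlap (of its 221.19 mm²) is removed, clipping the outline; the 7×10 cube at (5, 11.5) partially overlaps it — only the 45.60 mm² overlap (of its 70.00 mm²) is removed, clipping the outline — area = 329.70 mm²; the cone at (3, -4) is not intersected at this z (z outside [14.5, 20]); Taking the first minus the rest: none of the subtracted shapes is present at this height, so the result so far is unchanged — area = 329.70 mm²; (whole slice rotated 80° about Z — lengths, areas and connectivity unchanged). At z = 14.16: the cube (footprint 28.5×19.5) is included at this height (area 555.75 mm²); the r=8.5 cylinder at (7, 5) contributes a regular 16-gon of circumradius 8.5 (area = (16/2)·8.500²·sin(360°/16) = 221.19 mm²); the cube at (5, 11.5) (footprint 7×10) is included at this height (area 70.00 mm²); Subtracting the remaining from the first: starting from the 28.5×19.5 cube (555.75 mm²), the r=8.5 cylinder at (7, 5) partially overlaps it — only the 180.45 mm² overlap (of its 221.19 mm²) is removed, clipping the outline; the 7×10 cube at (5, 11.5) partially overlaps it — only the 45.60 mm² overlap (of its 70.00 mm²) is removed, clipping the outline — area = 329.70 mm²; the cone at (3, -4) is not intersected at this z (z outside [14.5, 20]); Taking the first minus the rest: none of the subtracted shapes is present at this height, so the result so far is unchanged — area = 329.70 mm²; (rotated 80° about Z; rotation is an isometry so areas/perimeters/island counts are preserved). Checking containment: the cross-section at z = 14.16 is a subset of the cross-section at z = 9.24.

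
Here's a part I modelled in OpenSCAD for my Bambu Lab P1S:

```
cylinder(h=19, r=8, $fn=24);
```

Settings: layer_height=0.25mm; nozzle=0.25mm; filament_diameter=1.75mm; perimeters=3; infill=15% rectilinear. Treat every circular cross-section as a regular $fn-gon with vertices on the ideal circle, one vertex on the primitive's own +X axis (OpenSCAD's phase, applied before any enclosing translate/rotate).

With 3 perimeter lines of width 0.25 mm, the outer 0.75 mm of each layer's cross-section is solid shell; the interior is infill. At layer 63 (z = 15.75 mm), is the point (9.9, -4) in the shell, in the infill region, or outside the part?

At z = 15.75 mm: the r=8 cylinder gives a regular 24-gon of circumradius 8 (constant along its height). Overall, the cross-section is a single solid region. The nearest boundary edge runs (6.93, -4.00)→(7.73, -2.07); distance from the point to it = 2.75 mm. The point is not inside any of the regions above, so it lies outside the cross-section (2.75 mm from the nearest boundary).

outside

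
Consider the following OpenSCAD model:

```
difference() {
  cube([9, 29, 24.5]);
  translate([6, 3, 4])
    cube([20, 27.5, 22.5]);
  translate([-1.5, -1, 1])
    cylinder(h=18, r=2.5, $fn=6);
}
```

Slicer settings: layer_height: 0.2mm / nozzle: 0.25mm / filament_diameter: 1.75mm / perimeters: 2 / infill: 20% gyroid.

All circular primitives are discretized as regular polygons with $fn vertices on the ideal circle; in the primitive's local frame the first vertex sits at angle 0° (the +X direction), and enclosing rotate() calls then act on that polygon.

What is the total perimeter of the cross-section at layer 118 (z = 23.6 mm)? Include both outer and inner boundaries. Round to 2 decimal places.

At z = 23.6 mm: the cube is present — its section is the full 9×29 rectangle (perimeter 76.00 mm); the cube at (6, 3) (footprint 20×27.5) is included at this height (perimeter 95.00 mm); the cylinder at (-1.5, -1) does not reach this height (z outside [1, 19]); After the difference (first − rest): starting from the 9×29 cube, the 20×27.5 cube at (6, 3) partially overlaps it — only the 78.00 mm² overlap (of its 550.00 mm²) is removed, clipping the outline — boundary = 76.00 mm. Overall, the cross-section is a single solid region. Total boundary length (outer) = 76.00 mm.

76.00 mm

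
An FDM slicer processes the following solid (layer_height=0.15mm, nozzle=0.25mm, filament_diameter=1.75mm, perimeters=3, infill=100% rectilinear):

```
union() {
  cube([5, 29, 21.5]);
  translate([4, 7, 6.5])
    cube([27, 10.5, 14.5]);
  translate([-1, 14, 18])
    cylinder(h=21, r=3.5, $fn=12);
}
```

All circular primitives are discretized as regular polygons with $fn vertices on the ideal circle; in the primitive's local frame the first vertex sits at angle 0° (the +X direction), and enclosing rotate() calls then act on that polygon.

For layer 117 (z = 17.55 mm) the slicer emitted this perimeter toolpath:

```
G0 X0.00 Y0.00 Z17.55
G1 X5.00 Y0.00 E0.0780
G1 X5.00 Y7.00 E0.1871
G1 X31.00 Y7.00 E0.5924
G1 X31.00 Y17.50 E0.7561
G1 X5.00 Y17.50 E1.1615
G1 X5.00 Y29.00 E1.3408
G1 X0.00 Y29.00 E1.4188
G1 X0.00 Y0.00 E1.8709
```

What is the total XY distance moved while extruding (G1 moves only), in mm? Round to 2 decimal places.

Sum the Euclidean lengths of each G1 segment: total = 120.00 mm.

120.00 mm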